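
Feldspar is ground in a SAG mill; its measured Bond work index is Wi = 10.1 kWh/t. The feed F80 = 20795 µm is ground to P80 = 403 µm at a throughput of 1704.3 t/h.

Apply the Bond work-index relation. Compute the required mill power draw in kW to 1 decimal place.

W = 10 Wi (1/√P80 − 1/√F80)  [Bond]
W = 10·10.1·(1/√403 − 1/√20795) = 10·10.1·(0.042879) = 4.3308 kWh/t
Power = W × throughput = 4.3308 kWh/t × 1704.3 t/h = 7380.9 kW

P = 7380.9 kW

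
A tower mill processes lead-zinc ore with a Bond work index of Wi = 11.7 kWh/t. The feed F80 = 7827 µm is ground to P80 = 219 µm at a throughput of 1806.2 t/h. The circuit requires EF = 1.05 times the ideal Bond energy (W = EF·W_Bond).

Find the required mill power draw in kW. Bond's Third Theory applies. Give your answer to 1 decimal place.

P = 12486.0 kW

Bond:  W = 10 Wi (1/√P − 1/√F)
W = 10·11.7·(1/√219 − 1/√7827) = 10·11.7·(0.056271) = 6.5837 kWh/t
Apply correction: 6.5837 × 1.05 = 6.9128 kWh/t
P_mill = W·ṁ = 6.9128·1806.2 = 12486.0 kW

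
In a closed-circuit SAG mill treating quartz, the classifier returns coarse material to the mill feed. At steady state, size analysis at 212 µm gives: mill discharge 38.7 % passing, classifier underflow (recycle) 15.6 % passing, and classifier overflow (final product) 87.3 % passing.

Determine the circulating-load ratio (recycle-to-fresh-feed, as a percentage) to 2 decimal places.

Classifier node, passing 212 µm:
Fd + Rd = Ru + Fo ⇒ R/F = (o−d)/(d−u)
r = (87.3 − 38.7)/(38.7 − 15.6) = 48.6/23.1 = 2.1039
CL = 100·r = 210.39 %

CL = 210.39 %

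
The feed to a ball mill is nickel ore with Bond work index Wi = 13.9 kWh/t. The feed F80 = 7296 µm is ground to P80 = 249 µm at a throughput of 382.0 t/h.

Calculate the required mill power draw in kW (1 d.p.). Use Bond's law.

P = 2743.3 kW

W_Bond = 10·Wi·(1/√P₈₀ − 1/√F₈₀)
W = 10·13.9·(1/√249 − 1/√7296) = 10·13.9·(0.051665) = 7.1814 kWh/t
Power = W × throughput = 7.1814 kWh/t × 382.0 t/h = 2743.3 kW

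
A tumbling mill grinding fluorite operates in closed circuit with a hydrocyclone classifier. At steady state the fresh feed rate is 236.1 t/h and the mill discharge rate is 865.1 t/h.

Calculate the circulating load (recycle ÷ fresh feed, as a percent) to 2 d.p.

CL = 266.41 %

Steady state: M = F + R.
R = M − F = 865.1 − 236.1 = 629.0 t/h
CL = 100·R/F = 100·629.0/236.1 = 266.41 %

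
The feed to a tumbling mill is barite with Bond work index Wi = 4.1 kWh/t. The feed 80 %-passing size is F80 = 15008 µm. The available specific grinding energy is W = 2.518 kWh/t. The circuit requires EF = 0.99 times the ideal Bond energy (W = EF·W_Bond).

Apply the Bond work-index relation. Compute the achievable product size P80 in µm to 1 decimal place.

Bond: W = 10·Wi·(1/√P80 − 1/√F80)
W_Bond = W / EF = 2.518 / 0.99 = 2.5434 kWh/t
1/√P80 = 1/√F80 + W_Bond/(10·Wi)
  = 2.5434/(10·4.1) + 1/√15008 = 0.062035 + 0.008163 = 0.070198
P80 = (1/0.070198)² = 14.2455² = 202.93 µm

P80 = 202.9 µm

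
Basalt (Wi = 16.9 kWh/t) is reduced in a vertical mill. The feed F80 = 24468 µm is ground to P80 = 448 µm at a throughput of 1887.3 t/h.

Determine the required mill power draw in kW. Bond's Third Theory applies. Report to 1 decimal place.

W_Bond = 10·Wi·(1/√P₈₀ − 1/√F₈₀)
W = 10·16.9·(1/√448 − 1/√24468) = 10·16.9·(0.040853) = 6.9041 kWh/t
Mill draw = 6.9041 × 1887.3 = 13030.1 kW

P = 13030.1 kW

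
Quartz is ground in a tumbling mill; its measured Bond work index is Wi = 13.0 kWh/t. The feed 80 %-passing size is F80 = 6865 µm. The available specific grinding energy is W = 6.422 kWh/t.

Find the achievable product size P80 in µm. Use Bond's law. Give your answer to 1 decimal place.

P80 = 264.7 µm

Bond: W = 10·Wi·(1/√P80 − 1/√F80)
⇒ 1/√P80 = W/(10·Wi) + 1/√F80
  = 6.4220/(10·13.0) + 1/√6865 = 0.049400 + 0.012069 = 0.061469
P80 = (1/0.061469)² = 16.2683² = 264.66 µm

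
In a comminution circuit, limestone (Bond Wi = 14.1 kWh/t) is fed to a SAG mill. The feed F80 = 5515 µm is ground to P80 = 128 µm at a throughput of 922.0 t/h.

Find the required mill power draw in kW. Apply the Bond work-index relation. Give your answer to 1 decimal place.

W_Bond = 10·Wi·(1/√P₈₀ − 1/√F₈₀)
W = 10·14.1·(1/√128 − 1/√5515) = 10·14.1·(0.074923) = 10.5641 kWh/t
P_mill = W·ṁ = 10.5641·922.0 = 9740.1 kW

P = 9740.1 kW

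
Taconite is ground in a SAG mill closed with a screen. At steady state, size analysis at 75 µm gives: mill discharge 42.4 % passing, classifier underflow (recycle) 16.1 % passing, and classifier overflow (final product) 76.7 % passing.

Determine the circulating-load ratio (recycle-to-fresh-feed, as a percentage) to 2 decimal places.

Mass balance on the −75 µm fraction:
(1+r)d = ru + o → r = (o−d)/(d−u)
r = (76.7 − 42.4)/(42.4 − 16.1) = 34.3/26.3 = 1.3042
CL = 100·r = 130.42 %

CL = 130.42 %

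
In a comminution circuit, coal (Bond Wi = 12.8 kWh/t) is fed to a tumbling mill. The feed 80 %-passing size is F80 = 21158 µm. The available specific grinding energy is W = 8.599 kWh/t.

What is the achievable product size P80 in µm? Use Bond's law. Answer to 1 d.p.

W = 10 Wi (1/√P80 − 1/√F80)  [Bond]
⇒ 1/√P80 = W/(10 Wi) + 1/√F80
  = 8.5990/(10·12.8) + 1/√21158 = 0.067180 + 0.006875 = 0.074055
P80 = (1/0.074055)² = 13.5036² = 182.35 µm

P80 = 182.3 µm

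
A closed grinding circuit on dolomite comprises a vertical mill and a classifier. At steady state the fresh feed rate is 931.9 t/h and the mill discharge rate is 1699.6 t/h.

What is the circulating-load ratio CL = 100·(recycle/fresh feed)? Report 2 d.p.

CL = 82.38 %

Mill node: discharge = fresh + recycle.
R = M − F = 1699.6 − 931.9 = 767.7 t/h
CL = 100·R/F = 100·767.7/931.9 = 82.38 %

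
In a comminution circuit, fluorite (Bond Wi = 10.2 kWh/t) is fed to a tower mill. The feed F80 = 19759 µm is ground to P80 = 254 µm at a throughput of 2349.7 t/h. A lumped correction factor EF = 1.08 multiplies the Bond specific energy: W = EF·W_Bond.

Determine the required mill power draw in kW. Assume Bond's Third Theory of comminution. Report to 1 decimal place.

P = 14399.8 kW

Bond:  W = 10 Wi (1/√P − 1/√F)
W = 10·10.2·(1/√254 − 1/√19759) = 10·10.2·(0.055632) = 5.6744 kWh/t
With EF = 1.08: W = 5.6744·1.08 = 6.1284 kWh/t
P = W·T = 6.1284·2349.7 = 14399.8 kW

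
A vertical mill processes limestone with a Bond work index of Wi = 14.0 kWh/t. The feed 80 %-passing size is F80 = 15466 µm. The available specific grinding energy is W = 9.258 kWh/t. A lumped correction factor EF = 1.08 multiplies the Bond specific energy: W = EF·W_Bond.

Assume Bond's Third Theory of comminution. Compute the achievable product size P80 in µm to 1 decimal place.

P80 = 208.4 µm

W = 10 Wi (P80^-0.5 − F80^-0.5)
W_Bond = W / EF = 9.258 / 1.08 = 8.5722 kWh/t
⇒ 1/√P80 = W_Bond/(10·Wi) + 1/√F80
  = 8.5722/(10·14.0) + 1/√15466 = 0.061230 + 0.008041 = 0.069271
P80 = (1/0.069271)² = 14.4360² = 208.40 µm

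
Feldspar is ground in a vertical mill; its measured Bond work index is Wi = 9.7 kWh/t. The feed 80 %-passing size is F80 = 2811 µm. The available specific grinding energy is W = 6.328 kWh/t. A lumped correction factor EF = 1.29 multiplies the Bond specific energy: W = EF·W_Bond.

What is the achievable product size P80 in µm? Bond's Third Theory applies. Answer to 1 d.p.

W_Bond = 10·Wi·(1/√P₈₀ − 1/√F₈₀)
W_Bond = W / EF = 6.328 / 1.29 = 4.9054 kWh/t
P80^-0.5 = F80^-0.5 + W_Bond/(10 Wi)
  = 4.9054/(10·9.7) + 1/√2811 = 0.050571 + 0.018861 = 0.069433
P80 = (1/0.069433)² = 14.4025² = 207.43 µm

P80 = 207.4 µm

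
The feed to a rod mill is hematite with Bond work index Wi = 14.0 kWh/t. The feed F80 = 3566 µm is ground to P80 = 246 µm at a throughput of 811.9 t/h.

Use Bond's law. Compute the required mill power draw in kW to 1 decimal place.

P = 5343.6 kW

W = 10 Wi / √P80 − 10 Wi / √F80
W = 10·14.0·(1/√246 − 1/√3566) = 10·14.0·(0.047012) = 6.5816 kWh/t
Power = W × throughput = 6.5816 kWh/t × 811.9 t/h = 5343.6 kW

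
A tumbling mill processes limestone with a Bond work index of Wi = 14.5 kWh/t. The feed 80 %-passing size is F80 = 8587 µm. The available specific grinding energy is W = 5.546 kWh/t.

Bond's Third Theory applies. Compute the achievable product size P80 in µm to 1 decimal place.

W_Bond = 10·Wi·(1/√P₈₀ − 1/√F₈₀)
P80^(−½) = W/(10 Wi) + F80^(−½)
  = 5.5460/(10·14.5) + 1/√8587 = 0.038248 + 0.010791 = 0.049040
P80 = (1/0.049040)² = 20.3916² = 415.82 µm

P80 = 415.8 µm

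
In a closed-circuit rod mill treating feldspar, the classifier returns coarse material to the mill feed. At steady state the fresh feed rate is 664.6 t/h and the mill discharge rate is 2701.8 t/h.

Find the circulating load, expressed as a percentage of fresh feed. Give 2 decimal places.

CL = 306.53 %

Mill node: discharge = fresh + recycle.
R = M − F = 2701.8 − 664.6 = 2037.2 t/h
CL = 100·R/F = 100·2037.2/664.6 = 306.53 %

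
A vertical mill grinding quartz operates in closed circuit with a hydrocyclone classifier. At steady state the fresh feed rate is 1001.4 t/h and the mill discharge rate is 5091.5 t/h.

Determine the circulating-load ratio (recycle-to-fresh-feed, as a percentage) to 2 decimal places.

Mill node: discharge = fresh + recycle.
R = M − F = 5091.5 − 1001.4 = 4090.1 t/h
CL = 100·R/F = 100·4090.1/1001.4 = 408.44 %

CL = 408.44 %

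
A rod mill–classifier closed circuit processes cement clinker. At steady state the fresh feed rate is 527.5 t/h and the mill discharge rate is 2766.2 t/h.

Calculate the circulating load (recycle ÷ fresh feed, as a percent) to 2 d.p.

Mill node: discharge = fresh + recycle.
R = M − F = 2766.2 − 527.5 = 2238.7 t/h
CL = 100·R/F = 100·2238.7/527.5 = 424.40 %

CL = 424.40 %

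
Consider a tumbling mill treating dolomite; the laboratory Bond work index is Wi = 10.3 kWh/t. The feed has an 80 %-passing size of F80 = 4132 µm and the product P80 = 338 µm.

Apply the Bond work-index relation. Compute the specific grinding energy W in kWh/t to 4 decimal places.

W = 4.0001 kWh/t

Bond:  W = 10 Wi (1/√P − 1/√F)
1/√338 = 0.054393;  1/√4132 = 0.015557
W = 10·10.3·(0.054393 − 0.015557) = 4.0001 kWh/t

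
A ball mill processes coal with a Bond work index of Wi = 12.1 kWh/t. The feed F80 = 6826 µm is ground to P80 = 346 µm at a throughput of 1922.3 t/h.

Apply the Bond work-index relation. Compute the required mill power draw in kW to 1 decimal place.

W = 10 Wi / √P80 − 10 Wi / √F80
W = 10·12.1·(1/√346 − 1/√6826) = 10·12.1·(0.041657) = 5.0405 kWh/t
P = W·T = 5.0405·1922.3 = 9689.3 kW

P = 9689.3 kW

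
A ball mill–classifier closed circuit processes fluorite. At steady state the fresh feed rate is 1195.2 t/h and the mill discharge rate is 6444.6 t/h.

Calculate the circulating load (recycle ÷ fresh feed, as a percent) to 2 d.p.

M = F + R at steady state, so:
R = M − F = 6444.6 − 1195.2 = 5249.4 t/h
CL = 100·R/F = 100·5249.4/1195.2 = 439.21 %

CL = 439.21 %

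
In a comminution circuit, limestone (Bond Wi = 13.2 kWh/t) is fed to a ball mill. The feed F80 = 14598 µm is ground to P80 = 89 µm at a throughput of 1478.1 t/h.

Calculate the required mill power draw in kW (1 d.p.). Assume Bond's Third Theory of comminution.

Bond: W = 10·Wi·(1/√P80 − 1/√F80)
W = 10·13.2·(1/√89 − 1/√14598) = 10·13.2·(0.097723) = 12.8995 kWh/t
P = W·T = 12.8995·1478.1 = 19066.7 kW

P = 19066.7 kW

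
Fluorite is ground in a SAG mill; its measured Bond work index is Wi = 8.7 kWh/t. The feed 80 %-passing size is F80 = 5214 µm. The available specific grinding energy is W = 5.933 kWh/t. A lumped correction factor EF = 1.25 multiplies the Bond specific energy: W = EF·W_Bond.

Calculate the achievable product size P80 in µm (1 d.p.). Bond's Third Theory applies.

P80 = 213.7 µm

W_Bond = 10·Wi·(1/√P₈₀ − 1/√F₈₀)
W_Bond = W / EF = 5.933 / 1.25 = 4.7464 kWh/t
⇒ 1/√P80 = W_Bond/(10·Wi) + 1/√F80
  = 4.7464/(10·8.7) + 1/√5214 = 0.054556 + 0.013849 = 0.068405
P80 = (1/0.068405)² = 14.6188² = 213.71 µm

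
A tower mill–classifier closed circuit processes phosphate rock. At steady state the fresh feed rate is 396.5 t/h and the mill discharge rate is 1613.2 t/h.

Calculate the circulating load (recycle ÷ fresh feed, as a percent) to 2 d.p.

CL = 306.86 %

Mill node: discharge = fresh + recycle.
R = M − F = 1613.2 − 396.5 = 1216.7 t/h
CL = 100·R/F = 100·1216.7/396.5 = 306.86 %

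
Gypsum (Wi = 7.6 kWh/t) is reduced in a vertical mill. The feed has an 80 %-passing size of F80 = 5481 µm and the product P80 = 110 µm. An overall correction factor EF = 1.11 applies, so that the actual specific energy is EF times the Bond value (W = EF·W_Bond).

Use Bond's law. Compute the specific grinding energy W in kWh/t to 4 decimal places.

Bond:  W = 10 Wi (1/√P − 1/√F)
1/√110 = 0.095346;  1/√5481 = 0.013507
W = 10·7.6·(0.095346 − 0.013507) = 6.2198 kWh/t
Apply correction: 6.2198 × 1.11 = 6.9039 kWh/t

W = 6.9039 kWh/t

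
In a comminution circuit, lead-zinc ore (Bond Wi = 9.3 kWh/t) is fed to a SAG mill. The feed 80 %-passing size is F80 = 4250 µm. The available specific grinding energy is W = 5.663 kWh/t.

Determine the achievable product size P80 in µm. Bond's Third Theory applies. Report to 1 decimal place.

W = 10 Wi / √P80 − 10 Wi / √F80
1/√P80 = 1/√F80 + W/(10·Wi)
  = 5.6630/(10·9.3) + 1/√4250 = 0.060892 + 0.015339 = 0.076232
P80 = (1/0.076232)² = 13.1179² = 172.08 µm

P80 = 172.1 µm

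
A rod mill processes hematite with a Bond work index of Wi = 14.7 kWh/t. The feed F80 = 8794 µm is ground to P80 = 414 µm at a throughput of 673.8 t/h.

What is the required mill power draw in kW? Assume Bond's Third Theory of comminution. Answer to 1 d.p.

W = 10 Wi (1/√P80 − 1/√F80)  [Bond]
W = 10·14.7·(1/√414 − 1/√8794) = 10·14.7·(0.038484) = 5.6571 kWh/t
P_mill = W·ṁ = 5.6571·673.8 = 3811.8 kW

P = 3811.8 kW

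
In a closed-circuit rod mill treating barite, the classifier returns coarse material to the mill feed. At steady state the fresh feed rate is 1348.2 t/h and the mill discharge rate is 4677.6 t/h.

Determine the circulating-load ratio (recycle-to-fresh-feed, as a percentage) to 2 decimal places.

CL = 246.95 %

M = F + R at steady state, so:
R = M − F = 4677.6 − 1348.2 = 3329.4 t/h
CL = 100·R/F = 100·3329.4/1348.2 = 246.95 %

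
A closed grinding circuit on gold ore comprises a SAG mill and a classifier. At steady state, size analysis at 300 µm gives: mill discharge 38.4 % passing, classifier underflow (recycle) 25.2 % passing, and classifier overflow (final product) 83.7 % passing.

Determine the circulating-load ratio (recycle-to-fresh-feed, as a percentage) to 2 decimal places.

Balance %-passing 300 µm (r = R/F):
(1+r)·d = r·u + o ⇒ r = (o−d)/(d−u)
r = (83.7 − 38.4)/(38.4 − 25.2) = 45.3/13.2 = 3.4318
CL = 100·r = 343.18 %

CL = 343.18 %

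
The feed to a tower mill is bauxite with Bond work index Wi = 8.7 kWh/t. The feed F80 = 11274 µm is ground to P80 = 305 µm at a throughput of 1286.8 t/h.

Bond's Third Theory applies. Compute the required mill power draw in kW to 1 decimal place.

P = 5356.0 kW

W = 10·Wi·[P80^(−½) − F80^(−½)]
W = 10·8.7·(1/√305 − 1/√11274) = 10·8.7·(0.047842) = 4.1622 kWh/t
Power = W × throughput = 4.1622 kWh/t × 1286.8 t/h = 5356.0 kW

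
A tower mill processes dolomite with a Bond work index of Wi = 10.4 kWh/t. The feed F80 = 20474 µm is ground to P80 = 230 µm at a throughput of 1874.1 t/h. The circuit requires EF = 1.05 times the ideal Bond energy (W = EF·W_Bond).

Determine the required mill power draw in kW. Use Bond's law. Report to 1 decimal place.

P = 12064.1 kW

W = 10 Wi / √P80 − 10 Wi / √F80
W = 10·10.4·(1/√230 − 1/√20474) = 10·10.4·(0.058949) = 6.1307 kWh/t
Corrected W = EF·W_Bond = 1.05·6.1307 = 6.4373 kWh/t
P_mill = W·ṁ = 6.4373·1874.1 = 12064.1 kW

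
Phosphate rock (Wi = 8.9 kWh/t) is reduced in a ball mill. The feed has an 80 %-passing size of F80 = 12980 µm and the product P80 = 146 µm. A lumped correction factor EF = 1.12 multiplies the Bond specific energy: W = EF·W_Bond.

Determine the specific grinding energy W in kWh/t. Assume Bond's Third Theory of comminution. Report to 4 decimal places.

W = 7.3747 kWh/t

Bond: W = 10·Wi·(1/√P80 − 1/√F80)
1/√146 = 0.082761;  1/√12980 = 0.008777
W = 10·8.9·(0.082761 − 0.008777) = 6.5845 kWh/t
Corrected W = EF·W_Bond = 1.12·6.5845 = 7.3747 kWh/t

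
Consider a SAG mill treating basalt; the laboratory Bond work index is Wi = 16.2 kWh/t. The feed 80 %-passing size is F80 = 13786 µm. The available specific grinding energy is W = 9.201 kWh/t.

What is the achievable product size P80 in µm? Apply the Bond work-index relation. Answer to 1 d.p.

W = 10 Wi (P80^-0.5 − F80^-0.5)
P80^(−½) = W/(10 Wi) + F80^(−½)
  = 9.2010/(10·16.2) + 1/√13786 = 0.056796 + 0.008517 = 0.065313
P80 = (1/0.065313)² = 15.3108² = 234.42 µm

P80 = 234.4 µm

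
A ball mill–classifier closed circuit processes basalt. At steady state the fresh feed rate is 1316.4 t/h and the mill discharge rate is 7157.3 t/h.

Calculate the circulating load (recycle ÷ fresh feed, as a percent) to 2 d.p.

M = F + R at steady state, so:
R = M − F = 7157.3 − 1316.4 = 5840.9 t/h
CL = 100·R/F = 100·5840.9/1316.4 = 443.70 %

CL = 443.70 %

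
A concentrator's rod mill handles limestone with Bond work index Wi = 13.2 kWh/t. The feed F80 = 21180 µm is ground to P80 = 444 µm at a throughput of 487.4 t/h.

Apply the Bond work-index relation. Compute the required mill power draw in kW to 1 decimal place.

Bond: W = 10·Wi·(1/√P80 − 1/√F80)
W = 10·13.2·(1/√444 − 1/√21180) = 10·13.2·(0.040587) = 5.3574 kWh/t
P = W·T = 5.3574·487.4 = 2611.2 kW

P = 2611.2 kW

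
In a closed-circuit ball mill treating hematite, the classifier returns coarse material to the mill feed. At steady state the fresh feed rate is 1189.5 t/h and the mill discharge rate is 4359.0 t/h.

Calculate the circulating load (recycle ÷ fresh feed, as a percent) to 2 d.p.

Steady state: M = F + R.
R = M − F = 4359.0 − 1189.5 = 3169.5 t/h
CL = 100·R/F = 100·3169.5/1189.5 = 266.46 %

CL = 266.46 %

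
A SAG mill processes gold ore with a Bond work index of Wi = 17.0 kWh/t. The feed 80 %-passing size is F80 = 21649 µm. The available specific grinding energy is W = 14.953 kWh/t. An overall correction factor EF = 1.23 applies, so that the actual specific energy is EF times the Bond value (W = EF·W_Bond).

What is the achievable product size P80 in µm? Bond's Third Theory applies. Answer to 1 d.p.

Bond:  W = 10 Wi (1/√P − 1/√F)
W_Bond = W / EF = 14.953 / 1.23 = 12.1569 kWh/t
P80^(−½) = W_Bond/(10 Wi) + F80^(−½)
  = 12.1569/(10·17.0) + 1/√21649 = 0.071511 + 0.006796 = 0.078308
P80 = (1/0.078308)² = 12.7701² = 163.08 µm

P80 = 163.1 µm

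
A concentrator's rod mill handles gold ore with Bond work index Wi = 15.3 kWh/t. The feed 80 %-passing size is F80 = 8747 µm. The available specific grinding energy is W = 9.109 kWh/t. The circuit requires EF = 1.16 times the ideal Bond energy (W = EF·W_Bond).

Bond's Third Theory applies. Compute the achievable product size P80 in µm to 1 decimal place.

W_Bond = 10·Wi·(1/√P₈₀ − 1/√F₈₀)
W_Bond = W / EF = 9.109 / 1.16 = 7.8526 kWh/t
P80^(−½) = W_Bond/(10 Wi) + F80^(−½)
  = 7.8526/(10·15.3) + 1/√8747 = 0.051324 + 0.010692 = 0.062016
P80 = (1/0.062016)² = 16.1248² = 260.01 µm

P80 = 260.0 µm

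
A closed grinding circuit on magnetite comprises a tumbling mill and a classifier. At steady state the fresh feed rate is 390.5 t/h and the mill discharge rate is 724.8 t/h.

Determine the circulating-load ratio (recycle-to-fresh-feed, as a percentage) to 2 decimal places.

M = F + R at steady state, so:
R = M − F = 724.8 − 390.5 = 334.3 t/h
CL = 100·R/F = 100·334.3/390.5 = 85.61 %

CL = 85.61 %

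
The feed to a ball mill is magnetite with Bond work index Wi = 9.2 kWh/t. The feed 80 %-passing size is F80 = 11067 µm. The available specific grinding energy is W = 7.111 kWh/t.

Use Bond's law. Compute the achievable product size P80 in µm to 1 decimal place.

P80 = 132.7 µm

W = 10 Wi / √P80 − 10 Wi / √F80
P80^-0.5 = F80^-0.5 + W/(10 Wi)
  = 7.1110/(10·9.2) + 1/√11067 = 0.077293 + 0.009506 = 0.086799
P80 = (1/0.086799)² = 11.5208² = 132.73 µm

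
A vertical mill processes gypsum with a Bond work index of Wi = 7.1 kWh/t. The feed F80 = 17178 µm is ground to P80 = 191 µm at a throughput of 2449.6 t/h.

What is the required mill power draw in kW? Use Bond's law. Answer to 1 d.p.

P = 11257.5 kW

Bond: W = 10·Wi·(1/√P80 − 1/√F80)
W = 10·7.1·(1/√191 − 1/√17178) = 10·7.1·(0.064728) = 4.5957 kWh/t
P_mill = W·ṁ = 4.5957·2449.6 = 11257.5 kW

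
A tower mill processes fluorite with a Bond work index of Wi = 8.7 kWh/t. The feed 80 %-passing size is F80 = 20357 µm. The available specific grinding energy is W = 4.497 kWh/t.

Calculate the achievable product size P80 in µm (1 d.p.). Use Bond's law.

P80 = 290.2 µm

W = 10·Wi·[P80^(−½) − F80^(−½)]
P80^(−½) = W/(10 Wi) + F80^(−½)
  = 4.4970/(10·8.7) + 1/√20357 = 0.051690 + 0.007009 = 0.058698
P80 = (1/0.058698)² = 17.0362² = 290.23 µm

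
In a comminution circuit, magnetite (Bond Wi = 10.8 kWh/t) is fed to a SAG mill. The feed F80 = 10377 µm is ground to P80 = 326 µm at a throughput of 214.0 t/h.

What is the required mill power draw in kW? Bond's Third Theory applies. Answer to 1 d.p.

W = 10 Wi (1/√P80 − 1/√F80)  [Bond]
W = 10·10.8·(1/√326 − 1/√10377) = 10·10.8·(0.045568) = 4.9214 kWh/t
P_mill = W·ṁ = 4.9214·214.0 = 1053.2 kW

P = 1053.2 kW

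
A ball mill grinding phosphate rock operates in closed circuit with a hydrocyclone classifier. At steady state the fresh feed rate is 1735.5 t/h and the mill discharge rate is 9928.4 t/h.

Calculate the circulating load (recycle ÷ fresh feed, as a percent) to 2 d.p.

CL = 472.08 %

Mill node: discharge = fresh + recycle.
R = M − F = 9928.4 − 1735.5 = 8192.9 t/h
CL = 100·R/F = 100·8192.9/1735.5 = 472.08 %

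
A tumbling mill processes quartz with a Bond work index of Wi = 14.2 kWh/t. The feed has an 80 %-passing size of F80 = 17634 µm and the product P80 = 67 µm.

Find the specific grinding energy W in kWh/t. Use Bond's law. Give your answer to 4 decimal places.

W_Bond = 10·Wi·(1/√P₈₀ − 1/√F₈₀)
1/√67 = 0.122169;  1/√17634 = 0.007531
W = 10·14.2·(0.122169 − 0.007531) = 16.2787 kWh/t

W = 16.2787 kWh/t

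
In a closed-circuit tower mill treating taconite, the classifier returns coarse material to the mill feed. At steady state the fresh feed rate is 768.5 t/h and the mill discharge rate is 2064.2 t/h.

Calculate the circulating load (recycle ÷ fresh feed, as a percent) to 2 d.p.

Steady state: M = F + R.
R = M − F = 2064.2 − 768.5 = 1295.7 t/h
CL = 100·R/F = 100·1295.7/768.5 = 168.60 %

CL = 168.60 %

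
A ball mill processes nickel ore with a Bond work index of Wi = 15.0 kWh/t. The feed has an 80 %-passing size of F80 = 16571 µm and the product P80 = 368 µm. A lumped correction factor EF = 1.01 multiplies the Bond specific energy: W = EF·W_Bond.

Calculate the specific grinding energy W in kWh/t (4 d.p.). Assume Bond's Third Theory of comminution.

W = 6.7206 kWh/t

W_Bond = 10·Wi·(1/√P₈₀ − 1/√F₈₀)
1/√368 = 0.052129;  1/√16571 = 0.007768
W = 10·15.0·(0.052129 − 0.007768) = 6.6540 kWh/t
With EF = 1.01: W = 6.6540·1.01 = 6.7206 kWh/t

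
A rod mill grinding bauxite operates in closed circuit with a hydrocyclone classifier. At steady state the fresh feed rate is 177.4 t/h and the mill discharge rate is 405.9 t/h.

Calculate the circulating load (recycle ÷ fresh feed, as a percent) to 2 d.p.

Mill node: discharge = fresh + recycle.
R = M − F = 405.9 − 177.4 = 228.5 t/h
CL = 100·R/F = 100·228.5/177.4 = 128.80 %

CL = 128.80 %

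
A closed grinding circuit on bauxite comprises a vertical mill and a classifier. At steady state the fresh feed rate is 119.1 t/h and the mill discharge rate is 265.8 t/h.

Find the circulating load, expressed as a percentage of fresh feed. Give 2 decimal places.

Mill node: discharge = fresh + recycle.
R = M − F = 265.8 − 119.1 = 146.7 t/h
CL = 100·R/F = 100·146.7/119.1 = 123.17 %

CL = 123.17 %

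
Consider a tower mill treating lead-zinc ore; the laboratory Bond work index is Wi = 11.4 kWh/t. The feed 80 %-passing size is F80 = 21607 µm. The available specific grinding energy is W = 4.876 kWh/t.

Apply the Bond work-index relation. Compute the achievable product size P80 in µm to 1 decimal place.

P80 = 406.9 µm

W = 10·Wi·[P80^(−½) − F80^(−½)]
⇒ 1/√P80 = W/(10 Wi) + 1/√F80
  = 4.8760/(10·11.4) + 1/√21607 = 0.042772 + 0.006803 = 0.049575
P80 = (1/0.049575)² = 20.1715² = 406.89 µm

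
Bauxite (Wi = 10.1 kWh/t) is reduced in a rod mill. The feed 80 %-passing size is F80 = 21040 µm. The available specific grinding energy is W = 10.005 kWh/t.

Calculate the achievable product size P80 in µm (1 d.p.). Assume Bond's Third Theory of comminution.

W = 10·Wi·(P80^(-½) − F80^(-½))
⇒ 1/√P80 = W/(10 Wi) + 1/√F80
  = 10.0050/(10·10.1) + 1/√21040 = 0.099059 + 0.006894 = 0.105953
P80 = (1/0.105953)² = 9.4381² = 89.08 µm

P80 = 89.1 µm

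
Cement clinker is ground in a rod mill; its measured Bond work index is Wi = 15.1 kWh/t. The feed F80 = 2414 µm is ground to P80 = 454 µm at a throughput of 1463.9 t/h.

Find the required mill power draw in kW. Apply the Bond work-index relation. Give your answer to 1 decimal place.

P = 5875.3 kW

W = 10 Wi / √P80 − 10 Wi / √F80
W = 10·15.1·(1/√454 − 1/√2414) = 10·15.1·(0.026579) = 4.0135 kWh/t
Power = W × throughput = 4.0135 kWh/t × 1463.9 t/h = 5875.3 kW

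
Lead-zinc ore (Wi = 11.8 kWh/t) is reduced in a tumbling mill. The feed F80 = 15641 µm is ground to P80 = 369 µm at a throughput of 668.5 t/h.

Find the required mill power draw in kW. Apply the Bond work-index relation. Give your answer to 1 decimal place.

P = 3475.7 kW

W = 10 Wi (1/√P80 − 1/√F80)  [Bond]
W = 10·11.8·(1/√369 − 1/√15641) = 10·11.8·(0.044062) = 5.1993 kWh/t
P = W·T = 5.1993·668.5 = 3475.7 kW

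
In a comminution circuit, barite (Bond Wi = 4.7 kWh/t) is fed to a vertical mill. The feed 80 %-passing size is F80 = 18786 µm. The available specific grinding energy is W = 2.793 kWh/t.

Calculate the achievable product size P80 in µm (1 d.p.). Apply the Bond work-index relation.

W = 10 Wi (P80^-0.5 − F80^-0.5)
P80^-0.5 = F80^-0.5 + W/(10 Wi)
  = 2.7930/(10·4.7) + 1/√18786 = 0.059426 + 0.007296 = 0.066721
P80 = (1/0.066721)² = 14.9877² = 224.63 µm

P80 = 224.6 µm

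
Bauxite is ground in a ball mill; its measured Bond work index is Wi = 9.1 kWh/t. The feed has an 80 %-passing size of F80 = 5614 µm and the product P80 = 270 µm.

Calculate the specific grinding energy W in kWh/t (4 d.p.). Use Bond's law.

W = 10 Wi (1/√P80 − 1/√F80)  [Bond]
1/√270 = 0.060858;  1/√5614 = 0.013346
W = 10·9.1·(0.060858 − 0.013346) = 4.3236 kWh/t

W = 4.3236 kWh/t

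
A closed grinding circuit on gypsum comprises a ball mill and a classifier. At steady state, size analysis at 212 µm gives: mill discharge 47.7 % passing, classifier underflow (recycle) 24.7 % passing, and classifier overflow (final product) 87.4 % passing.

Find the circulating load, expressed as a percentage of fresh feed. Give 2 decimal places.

Mass balance on the −212 µm fraction:
r = (o − d)/(d − u)
r = (87.4 − 47.7)/(47.7 − 24.7) = 39.7/23.0 = 1.7261
CL = 100·r = 172.61 %

CL = 172.61 %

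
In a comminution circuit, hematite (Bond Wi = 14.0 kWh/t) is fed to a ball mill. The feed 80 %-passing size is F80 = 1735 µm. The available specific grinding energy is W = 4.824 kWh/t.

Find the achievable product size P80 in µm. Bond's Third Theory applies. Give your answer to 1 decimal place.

P80 = 292.6 µm

W = 10 Wi (P80^-0.5 − F80^-0.5)
P80^(−½) = W/(10 Wi) + F80^(−½)
  = 4.8240/(10·14.0) + 1/√1735 = 0.034457 + 0.024008 = 0.058465
P80 = (1/0.058465)² = 17.1043² = 292.56 µm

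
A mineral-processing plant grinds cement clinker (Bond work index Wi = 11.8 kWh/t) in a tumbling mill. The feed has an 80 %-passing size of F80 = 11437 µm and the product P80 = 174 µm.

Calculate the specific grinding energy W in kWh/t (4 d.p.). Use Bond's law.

W = 7.8422 kWh/t

W = 10 Wi (P80^-0.5 − F80^-0.5)
1/√174 = 0.075810;  1/√11437 = 0.009351
W = 10·11.8·(0.075810 − 0.009351) = 7.8422 kWh/t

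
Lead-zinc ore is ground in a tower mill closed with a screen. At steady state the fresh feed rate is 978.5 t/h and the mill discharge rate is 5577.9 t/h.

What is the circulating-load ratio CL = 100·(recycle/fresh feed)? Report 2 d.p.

M = F + R at steady state, so:
R = M − F = 5577.9 − 978.5 = 4599.4 t/h
CL = 100·R/F = 100·4599.4/978.5 = 470.05 %

CL = 470.05 %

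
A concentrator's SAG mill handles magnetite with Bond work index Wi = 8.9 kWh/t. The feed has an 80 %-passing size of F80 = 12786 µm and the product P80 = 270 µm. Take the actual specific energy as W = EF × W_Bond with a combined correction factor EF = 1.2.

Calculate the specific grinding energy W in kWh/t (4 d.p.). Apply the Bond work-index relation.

W = 5.5551 kWh/t

Bond: W = 10·Wi·(1/√P80 − 1/√F80)
1/√270 = 0.060858;  1/√12786 = 0.008844
W = 10·8.9·(0.060858 − 0.008844) = 4.6293 kWh/t
W_actual = 1.2 × 4.6293 = 5.5551 kWh/t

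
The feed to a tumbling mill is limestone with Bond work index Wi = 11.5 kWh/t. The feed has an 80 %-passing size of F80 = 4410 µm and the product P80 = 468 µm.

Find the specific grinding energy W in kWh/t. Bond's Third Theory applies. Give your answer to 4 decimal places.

W = 10 Wi (1/√P80 − 1/√F80)  [Bond]
1/√468 = 0.046225;  1/√4410 = 0.015058
W = 10·11.5·(0.046225 − 0.015058) = 3.5842 kWh/t

W = 3.5842 kWh/t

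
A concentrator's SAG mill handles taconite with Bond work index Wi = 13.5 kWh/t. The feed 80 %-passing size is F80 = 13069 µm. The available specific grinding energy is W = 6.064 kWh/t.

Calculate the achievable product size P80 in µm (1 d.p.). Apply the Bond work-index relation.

P80 = 347.2 µm

W = 10·Wi·[P80^(−½) − F80^(−½)]
⇒ 1/√P80 = W/(10 Wi) + 1/√F80
  = 6.0640/(10·13.5) + 1/√13069 = 0.044919 + 0.008747 = 0.053666
P80 = (1/0.053666)² = 18.6338² = 347.22 µm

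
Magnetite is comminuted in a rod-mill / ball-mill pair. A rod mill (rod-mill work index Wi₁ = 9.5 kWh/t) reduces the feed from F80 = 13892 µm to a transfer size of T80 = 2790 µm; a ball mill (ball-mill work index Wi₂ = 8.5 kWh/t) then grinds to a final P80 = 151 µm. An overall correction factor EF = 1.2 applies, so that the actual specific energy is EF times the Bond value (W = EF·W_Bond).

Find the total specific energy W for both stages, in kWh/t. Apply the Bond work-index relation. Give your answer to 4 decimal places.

W = 10 Wi (1/√P80 − 1/√F80)  [Bond]
Stage 1 (13892→2790 µm, Wi₁=9.5): W₁ = 10·9.5·(0.018932 − 0.008484) = 0.9925 kWh/t
Stage 2 (2790→151 µm, Wi₂=8.5): W₂ = 10·8.5·(0.081379 − 0.018932) = 5.3080 kWh/t
W = W₁ + W₂ = 0.9925 + 5.3080 = 6.3005 kWh/t
With EF = 1.2: W = 6.3005·1.2 = 7.5606 kWh/t

W = 7.5606 kWh/t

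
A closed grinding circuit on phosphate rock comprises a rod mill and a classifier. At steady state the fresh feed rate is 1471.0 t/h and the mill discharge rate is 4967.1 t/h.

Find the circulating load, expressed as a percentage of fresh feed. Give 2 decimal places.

M = F + R at steady state, so:
R = M − F = 4967.1 − 1471.0 = 3496.1 t/h
CL = 100·R/F = 100·3496.1/1471.0 = 237.67 %

CL = 237.67 %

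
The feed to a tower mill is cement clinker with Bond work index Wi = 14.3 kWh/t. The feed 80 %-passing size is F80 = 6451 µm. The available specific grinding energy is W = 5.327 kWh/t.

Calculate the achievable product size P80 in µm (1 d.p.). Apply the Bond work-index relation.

W = 10 Wi (P80^-0.5 − F80^-0.5)
⇒ 1/√P80 = W/(10 Wi) + 1/√F80
  = 5.3270/(10·14.3) + 1/√6451 = 0.037252 + 0.012450 = 0.049702
P80 = (1/0.049702)² = 20.1198² = 404.81 µm

P80 = 404.8 µm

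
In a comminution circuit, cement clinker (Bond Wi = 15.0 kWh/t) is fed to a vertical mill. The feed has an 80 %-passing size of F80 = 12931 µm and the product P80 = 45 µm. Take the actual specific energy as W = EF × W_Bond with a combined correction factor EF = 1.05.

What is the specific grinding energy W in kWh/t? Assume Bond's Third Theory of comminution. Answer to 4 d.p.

W = 22.0937 kWh/t

W = 10·Wi·[P80^(−½) − F80^(−½)]
1/√45 = 0.149071;  1/√12931 = 0.008794
W = 10·15.0·(0.149071 − 0.008794) = 21.0416 kWh/t
Apply correction: 21.0416 × 1.05 = 22.0937 kWh/t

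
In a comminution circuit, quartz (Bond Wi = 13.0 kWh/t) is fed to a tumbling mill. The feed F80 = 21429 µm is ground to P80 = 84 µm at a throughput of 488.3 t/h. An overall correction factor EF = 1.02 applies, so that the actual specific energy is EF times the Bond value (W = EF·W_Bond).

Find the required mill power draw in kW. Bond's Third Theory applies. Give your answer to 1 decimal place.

W = 10 Wi (P80^-0.5 − F80^-0.5)
W = 10·13.0·(1/√84 − 1/√21429) = 10·13.0·(0.102278) = 13.2961 kWh/t
With EF = 1.02: W = 13.2961·1.02 = 13.5620 kWh/t
P = W·T = 13.5620·488.3 = 6622.3 kW

P = 6622.3 kW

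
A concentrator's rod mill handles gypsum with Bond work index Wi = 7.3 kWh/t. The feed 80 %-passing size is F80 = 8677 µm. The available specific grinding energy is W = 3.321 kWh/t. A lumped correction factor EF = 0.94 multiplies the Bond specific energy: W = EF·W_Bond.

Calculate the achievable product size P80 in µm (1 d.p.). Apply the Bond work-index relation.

Bond: W = 10·Wi·(1/√P80 − 1/√F80)
W_Bond = W / EF = 3.321 / 0.94 = 3.5330 kWh/t
⇒ 1/√P80 = W_Bond/(10 Wi) + 1/√F80
  = 3.5330/(10·7.3) + 1/√8677 = 0.048397 + 0.010735 = 0.059132
P80 = (1/0.059132)² = 16.9112² = 285.99 µm

P80 = 286.0 µm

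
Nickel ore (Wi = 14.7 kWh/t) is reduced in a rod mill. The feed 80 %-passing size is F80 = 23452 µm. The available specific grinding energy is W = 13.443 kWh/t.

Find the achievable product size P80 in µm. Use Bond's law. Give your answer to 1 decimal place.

W = 10·Wi·[P80^(−½) − F80^(−½)]
P80^(−½) = W/(10 Wi) + F80^(−½)
  = 13.4430/(10·14.7) + 1/√23452 = 0.091449 + 0.006530 = 0.097979
P80 = (1/0.097979)² = 10.2063² = 104.17 µm

P80 = 104.2 µm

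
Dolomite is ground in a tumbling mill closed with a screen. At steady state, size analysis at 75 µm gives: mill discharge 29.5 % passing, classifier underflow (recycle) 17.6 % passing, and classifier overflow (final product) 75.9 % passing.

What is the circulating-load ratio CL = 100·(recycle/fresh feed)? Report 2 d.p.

Classifier node, passing 75 µm:
(1+r)d = ru + o → r = (o−d)/(d−u)
r = (75.9 − 29.5)/(29.5 − 17.6) = 46.4/11.9 = 3.8992
CL = 100·r = 389.92 %

CL = 389.92 %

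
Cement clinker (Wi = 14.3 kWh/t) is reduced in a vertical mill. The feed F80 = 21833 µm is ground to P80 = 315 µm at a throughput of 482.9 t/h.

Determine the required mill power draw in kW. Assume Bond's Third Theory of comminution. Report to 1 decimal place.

P = 3423.4 kW

Bond:  W = 10 Wi (1/√P − 1/√F)
W = 10·14.3·(1/√315 − 1/√21833) = 10·14.3·(0.049576) = 7.0894 kWh/t
Power = W × throughput = 7.0894 kWh/t × 482.9 t/h = 3423.4 kW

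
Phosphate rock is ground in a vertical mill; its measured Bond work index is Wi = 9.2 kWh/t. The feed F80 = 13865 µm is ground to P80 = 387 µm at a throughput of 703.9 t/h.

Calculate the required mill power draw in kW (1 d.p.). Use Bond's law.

Bond:  W = 10 Wi (1/√P − 1/√F)
W = 10·9.2·(1/√387 − 1/√13865) = 10·9.2·(0.042340) = 3.8953 kWh/t
P_mill = W·ṁ = 3.8953·703.9 = 2741.9 kW

P = 2741.9 kW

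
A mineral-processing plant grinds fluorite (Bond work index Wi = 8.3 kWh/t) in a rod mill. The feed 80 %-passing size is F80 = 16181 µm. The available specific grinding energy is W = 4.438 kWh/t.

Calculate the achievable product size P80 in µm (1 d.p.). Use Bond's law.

P80 = 265.8 µm

W = 10 Wi / √P80 − 10 Wi / √F80
1/√P80 = 1/√F80 + W/(10·Wi)
  = 4.4380/(10·8.3) + 1/√16181 = 0.053470 + 0.007861 = 0.061331
P80 = (1/0.061331)² = 16.3049² = 265.85 µm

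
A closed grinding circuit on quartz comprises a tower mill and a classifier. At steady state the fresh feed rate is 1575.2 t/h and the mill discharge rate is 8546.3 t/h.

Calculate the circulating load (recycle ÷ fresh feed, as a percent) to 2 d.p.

M = F + R at steady state, so:
R = M − F = 8546.3 − 1575.2 = 6971.1 t/h
CL = 100·R/F = 100·6971.1/1575.2 = 442.55 %

CL = 442.55 %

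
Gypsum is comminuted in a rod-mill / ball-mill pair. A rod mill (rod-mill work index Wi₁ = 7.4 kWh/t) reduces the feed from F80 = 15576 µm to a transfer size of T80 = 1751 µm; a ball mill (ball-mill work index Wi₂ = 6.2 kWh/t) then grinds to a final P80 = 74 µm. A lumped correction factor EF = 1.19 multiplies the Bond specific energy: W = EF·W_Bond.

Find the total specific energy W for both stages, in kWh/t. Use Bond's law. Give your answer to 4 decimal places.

W = 10 Wi (P80^-0.5 − F80^-0.5)
Stage 1 (15576→1751 µm, Wi₁=7.4): W₁ = 10·7.4·(0.023898 − 0.008013) = 1.1755 kWh/t
Stage 2 (1751→74 µm, Wi₂=6.2): W₂ = 10·6.2·(0.116248 − 0.023898) = 5.7257 kWh/t
W = W₁ + W₂ = 1.1755 + 5.7257 = 6.9012 kWh/t
W_actual = 1.19 × 6.9012 = 8.2124 kWh/t

W = 8.2124 kWh/t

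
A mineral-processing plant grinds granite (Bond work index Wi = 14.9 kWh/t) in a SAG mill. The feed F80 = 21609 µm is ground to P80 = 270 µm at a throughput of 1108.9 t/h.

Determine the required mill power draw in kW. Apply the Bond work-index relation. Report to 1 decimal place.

P = 8931.4 kW

W_Bond = 10·Wi·(1/√P₈₀ − 1/√F₈₀)
W = 10·14.9·(1/√270 − 1/√21609) = 10·14.9·(0.054055) = 8.0542 kWh/t
P = W·T = 8.0542·1108.9 = 8931.4 kW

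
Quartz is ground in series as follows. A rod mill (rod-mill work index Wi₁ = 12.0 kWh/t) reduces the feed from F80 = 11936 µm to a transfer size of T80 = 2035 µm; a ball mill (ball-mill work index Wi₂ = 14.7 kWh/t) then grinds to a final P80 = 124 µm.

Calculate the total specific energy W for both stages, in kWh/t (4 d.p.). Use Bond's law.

W = 11.5041 kWh/t

W = 10·Wi·[P80^(−½) − F80^(−½)]
Stage 1 (11936→2035 µm, Wi₁=12.0): W₁ = 10·12.0·(0.022168 − 0.009153) = 1.5617 kWh/t
Stage 2 (2035→124 µm, Wi₂=14.7): W₂ = 10·14.7·(0.089803 − 0.022168) = 9.9424 kWh/t
W = W₁ + W₂ = 1.5617 + 9.9424 = 11.5041 kWh/t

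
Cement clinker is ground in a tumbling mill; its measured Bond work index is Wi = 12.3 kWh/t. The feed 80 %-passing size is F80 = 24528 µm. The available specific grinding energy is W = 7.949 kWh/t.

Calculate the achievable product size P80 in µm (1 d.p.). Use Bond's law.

W = 10 Wi / √P80 − 10 Wi / √F80
1/√P80 = 1/√F80 + W/(10·Wi)
  = 7.9490/(10·12.3) + 1/√24528 = 0.064626 + 0.006385 = 0.071011
P80 = (1/0.071011)² = 14.0823² = 198.31 µm

P80 = 198.3 µm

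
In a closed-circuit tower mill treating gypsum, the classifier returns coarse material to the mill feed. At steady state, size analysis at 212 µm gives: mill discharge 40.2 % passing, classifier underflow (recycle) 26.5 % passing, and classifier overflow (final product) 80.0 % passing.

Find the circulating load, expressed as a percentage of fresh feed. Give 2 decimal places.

Two-product formula at 212 µm:
(1+r)·d = r·u + o ⇒ r = (o−d)/(d−u)
r = (80.0 − 40.2)/(40.2 − 26.5) = 39.8/13.7 = 2.9051
CL = 100·r = 290.51 %

CL = 290.51 %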